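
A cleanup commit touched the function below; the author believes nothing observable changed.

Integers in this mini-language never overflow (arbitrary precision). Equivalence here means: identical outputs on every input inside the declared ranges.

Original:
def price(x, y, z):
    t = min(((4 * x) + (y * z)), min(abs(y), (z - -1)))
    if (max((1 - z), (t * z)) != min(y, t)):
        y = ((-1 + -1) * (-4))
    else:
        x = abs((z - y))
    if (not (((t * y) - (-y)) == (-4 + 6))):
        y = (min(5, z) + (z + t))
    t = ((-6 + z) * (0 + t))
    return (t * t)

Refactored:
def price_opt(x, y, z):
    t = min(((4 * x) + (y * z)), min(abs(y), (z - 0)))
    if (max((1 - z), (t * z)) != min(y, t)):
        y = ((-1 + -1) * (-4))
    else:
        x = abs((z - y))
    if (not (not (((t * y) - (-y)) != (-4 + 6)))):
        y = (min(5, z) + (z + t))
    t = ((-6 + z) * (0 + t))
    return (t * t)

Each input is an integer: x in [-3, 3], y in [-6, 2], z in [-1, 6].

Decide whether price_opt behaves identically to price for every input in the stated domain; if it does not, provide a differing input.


Not equivalent: x=-1, y=-6, z=-1 separates them (0 vs 49).
price: t := 0 | (max((1 - z), (t * z)) != min(y, t)): true | y := 8 | (not (((t * y) - (-y)) == (-4 + 6))): true | y := -2 | t := 0 | result 0
price_opt: t := -1 | (max((1 - z), (t * z)) != min(y, t)): true | y := 8 | (not (not (((t * y) - (-y)) != (-4 + 6)))): true | y := -3 | t := 7 | result 49
verdict: not equivalent; witness: x=-1, y=-6, z=-1


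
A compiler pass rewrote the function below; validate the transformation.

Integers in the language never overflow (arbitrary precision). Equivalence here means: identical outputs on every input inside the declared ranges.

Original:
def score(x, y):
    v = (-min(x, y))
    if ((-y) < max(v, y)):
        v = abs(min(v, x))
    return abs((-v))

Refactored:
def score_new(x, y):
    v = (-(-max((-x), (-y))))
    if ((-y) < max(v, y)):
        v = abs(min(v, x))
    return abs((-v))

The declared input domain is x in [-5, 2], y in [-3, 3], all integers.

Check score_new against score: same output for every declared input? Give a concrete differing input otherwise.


Reading the diff, among the changes: min/max/abs usage differs.
One worked example (x=-2, y=1) — score: v becomes 2; next ((-y) < max(v, y)) evaluates to true; next v becomes 2; next final value 2; score_new: v becomes 2; next ((-y) < max(v, y)) evaluates to true; next v becomes 2; next final value 2; agreement on 2.
Across all 56 domain points the two functions coincide.
verdict: equivalent


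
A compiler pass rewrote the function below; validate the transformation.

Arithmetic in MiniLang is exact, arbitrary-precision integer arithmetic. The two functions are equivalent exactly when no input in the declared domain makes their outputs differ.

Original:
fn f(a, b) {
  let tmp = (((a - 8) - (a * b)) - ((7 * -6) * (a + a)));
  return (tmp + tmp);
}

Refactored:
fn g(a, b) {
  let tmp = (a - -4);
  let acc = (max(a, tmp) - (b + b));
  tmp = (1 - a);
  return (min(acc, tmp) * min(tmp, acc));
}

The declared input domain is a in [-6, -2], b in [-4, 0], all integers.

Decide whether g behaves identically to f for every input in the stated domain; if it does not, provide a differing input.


The rewrite breaks on a=-6, b=-4, where the results are -1084 and 36.
f: tmp := -542 | result -1084
g: tmp := -2 | acc := 6 | tmp := 7 | result 36
verdict: not equivalent; witness: a=-6, b=-4


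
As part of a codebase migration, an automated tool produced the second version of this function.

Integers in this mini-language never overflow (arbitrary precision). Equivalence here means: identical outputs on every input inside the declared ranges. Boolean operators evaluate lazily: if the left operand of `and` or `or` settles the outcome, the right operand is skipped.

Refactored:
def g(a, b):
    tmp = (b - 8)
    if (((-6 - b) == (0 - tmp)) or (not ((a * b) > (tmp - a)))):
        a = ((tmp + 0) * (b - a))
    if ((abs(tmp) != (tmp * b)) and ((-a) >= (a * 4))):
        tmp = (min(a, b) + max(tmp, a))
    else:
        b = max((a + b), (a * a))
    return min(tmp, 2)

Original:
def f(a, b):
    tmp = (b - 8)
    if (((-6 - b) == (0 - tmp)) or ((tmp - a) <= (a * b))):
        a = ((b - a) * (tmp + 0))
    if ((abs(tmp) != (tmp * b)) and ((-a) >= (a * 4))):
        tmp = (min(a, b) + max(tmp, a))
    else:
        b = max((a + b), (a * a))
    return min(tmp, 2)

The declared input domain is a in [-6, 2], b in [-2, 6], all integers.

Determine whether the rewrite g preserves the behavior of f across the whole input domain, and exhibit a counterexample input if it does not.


Evaluate both at a=-6, b=-2.
f: tmp = -10; (((-6 - b) == (0 - tmp)) or ((tmp - a) <= (a * b))) -> true; a = -40; ((abs(tmp) != (tmp * b)) and ((-a) >= (a * 4))) -> true; tmp = -50; return -50
g: tmp = -10; (((-6 - b) == (0 - tmp)) or (not ((a * b) > (tmp - a)))) -> false; ((abs(tmp) != (tmp * b)) and ((-a) >= (a * 4))) -> true; tmp = -12; return -12
-50 vs -12 — the two versions disagree here.
verdict: not equivalent; witness: a=-6, b=-2


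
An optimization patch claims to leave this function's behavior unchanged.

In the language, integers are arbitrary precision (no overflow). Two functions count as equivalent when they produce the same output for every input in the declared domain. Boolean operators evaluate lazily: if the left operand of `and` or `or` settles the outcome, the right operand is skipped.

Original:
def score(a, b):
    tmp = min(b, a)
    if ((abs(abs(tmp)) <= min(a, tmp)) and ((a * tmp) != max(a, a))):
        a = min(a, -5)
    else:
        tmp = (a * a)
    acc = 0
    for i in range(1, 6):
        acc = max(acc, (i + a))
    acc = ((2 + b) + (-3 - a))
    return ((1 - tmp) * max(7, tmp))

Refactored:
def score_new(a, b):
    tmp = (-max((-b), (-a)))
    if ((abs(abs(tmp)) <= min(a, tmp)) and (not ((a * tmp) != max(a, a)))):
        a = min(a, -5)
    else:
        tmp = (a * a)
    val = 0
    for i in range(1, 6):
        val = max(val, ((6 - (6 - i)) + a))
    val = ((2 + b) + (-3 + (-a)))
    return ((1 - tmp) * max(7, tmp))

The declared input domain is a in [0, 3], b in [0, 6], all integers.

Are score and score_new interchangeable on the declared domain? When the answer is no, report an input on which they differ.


There is a counterexample at a=1, b=0: 7 on one side, 0 on the other.
score: tmp becomes 0; next ((abs(abs(tmp)) <= min(a, tmp)) and ((a * tmp) != max(a, a))) evaluates to true; next a becomes -5; next acc becomes 0; next at i=1:; next acc becomes 0; next at i=2:; next acc becomes 0; next at i=3:; next acc becomes 0; next at i=4:; next acc becomes 0; next at i=5:; next acc becomes 0; next acc becomes 4; next final value 7
score_new: tmp becomes 0; next ((abs(abs(tmp)) <= min(a, tmp)) and (not ((a * tmp) != max(a, a)))) evaluates to false; next tmp becomes 1; next val becomes 0; next at i=1:; next val becomes 2; next at i=2:; next val becomes 3; next at i=3:; next val becomes 4; next at i=4:; next val becomes 5; next at i=5:; next val becomes 6; next val becomes -2; next final value 0
verdict: not equivalent; witness: a=1, b=0


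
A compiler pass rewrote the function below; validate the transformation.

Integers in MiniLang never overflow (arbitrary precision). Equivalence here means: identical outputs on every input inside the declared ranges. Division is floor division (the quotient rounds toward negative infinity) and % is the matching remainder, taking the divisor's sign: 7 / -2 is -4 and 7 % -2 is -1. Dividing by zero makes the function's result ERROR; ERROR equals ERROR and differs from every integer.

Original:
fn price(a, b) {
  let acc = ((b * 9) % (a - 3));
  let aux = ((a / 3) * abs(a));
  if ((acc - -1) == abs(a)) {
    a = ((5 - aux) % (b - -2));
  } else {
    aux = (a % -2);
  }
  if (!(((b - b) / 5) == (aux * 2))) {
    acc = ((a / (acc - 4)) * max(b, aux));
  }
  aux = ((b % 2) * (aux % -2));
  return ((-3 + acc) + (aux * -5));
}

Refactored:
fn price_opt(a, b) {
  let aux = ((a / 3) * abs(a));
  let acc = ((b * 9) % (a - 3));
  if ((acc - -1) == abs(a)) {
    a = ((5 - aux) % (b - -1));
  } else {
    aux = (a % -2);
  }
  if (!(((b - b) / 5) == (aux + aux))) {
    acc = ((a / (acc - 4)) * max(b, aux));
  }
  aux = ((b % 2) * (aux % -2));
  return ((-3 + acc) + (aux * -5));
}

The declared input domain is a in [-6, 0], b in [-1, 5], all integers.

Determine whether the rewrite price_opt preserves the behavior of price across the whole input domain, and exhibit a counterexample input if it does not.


Not equivalent: a=-1, b=4 separates them (-3 vs -7).
price: acc becomes 0; next aux becomes -1; next ((acc - -1) == abs(a)) evaluates to true; next a becomes 0; next (!(((b - b) / 5) == (aux * 2))) evaluates to true; next acc becomes 0; next aux becomes 0; next final value -3
price_opt: aux becomes -1; next acc becomes 0; next ((acc - -1) == abs(a)) evaluates to true; next a becomes 1; next (!(((b - b) / 5) == (aux + aux))) evaluates to true; next acc becomes -4; next aux becomes 0; next final value -7
verdict: not equivalent; witness: a=-1, b=4


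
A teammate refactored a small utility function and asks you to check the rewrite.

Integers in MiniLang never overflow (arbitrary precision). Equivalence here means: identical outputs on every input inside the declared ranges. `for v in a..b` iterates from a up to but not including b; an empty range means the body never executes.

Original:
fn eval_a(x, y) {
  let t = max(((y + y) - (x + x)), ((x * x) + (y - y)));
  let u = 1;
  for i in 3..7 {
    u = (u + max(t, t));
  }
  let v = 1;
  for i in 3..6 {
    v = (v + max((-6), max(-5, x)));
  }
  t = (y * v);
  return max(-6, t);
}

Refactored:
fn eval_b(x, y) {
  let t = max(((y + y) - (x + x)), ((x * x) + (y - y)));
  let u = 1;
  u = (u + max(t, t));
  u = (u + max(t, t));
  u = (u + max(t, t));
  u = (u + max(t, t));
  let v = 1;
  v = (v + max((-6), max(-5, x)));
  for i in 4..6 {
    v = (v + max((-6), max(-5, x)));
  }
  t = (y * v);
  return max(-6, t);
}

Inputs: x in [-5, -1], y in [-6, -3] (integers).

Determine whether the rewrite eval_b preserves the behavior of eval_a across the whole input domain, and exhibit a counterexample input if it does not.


Side by side, the visible changes include: statement counts differ, arithmetic usage differs, constant usage differs, loop structure differs, min/max/abs usage differs.
As a probe, take x=-1, y=-4: eval_a runs t=1, then u=1, then (i=3), then u=2, then (i=4), then u=3, then (i=5), then u=4, then (i=6), then u=5, then v=1, then (i=3), then v=0, then (i=4), then v=-1, then (i=5), then v=-2, then t=8, then returns 8; eval_b runs t=1, then u=1, then u=2, then u=3, then u=4, then u=5, then v=1, then v=0, then (i=4), then v=-1, then (i=5), then v=-2, then t=8, then returns 8; both end at 8.
An exhaustive pass over the 20 declared inputs shows identical outputs.
verdict: equivalent


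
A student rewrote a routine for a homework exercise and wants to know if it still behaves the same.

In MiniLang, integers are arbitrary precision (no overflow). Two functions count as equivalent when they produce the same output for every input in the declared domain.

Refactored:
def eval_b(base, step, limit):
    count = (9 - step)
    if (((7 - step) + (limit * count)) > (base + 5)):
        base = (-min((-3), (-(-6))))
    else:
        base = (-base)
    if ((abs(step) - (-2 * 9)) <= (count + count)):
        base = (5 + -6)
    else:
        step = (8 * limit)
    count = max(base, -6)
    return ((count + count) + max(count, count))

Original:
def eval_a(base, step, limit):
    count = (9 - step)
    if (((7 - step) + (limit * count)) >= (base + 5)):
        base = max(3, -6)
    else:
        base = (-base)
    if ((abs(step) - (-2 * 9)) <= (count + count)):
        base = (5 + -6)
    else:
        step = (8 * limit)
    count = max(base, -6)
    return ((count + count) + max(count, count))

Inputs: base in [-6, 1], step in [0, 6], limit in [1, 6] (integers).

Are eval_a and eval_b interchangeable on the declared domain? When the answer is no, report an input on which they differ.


Try base=-1, step=6, limit=1.
eval_a: count := 3 | (((7 - step) + (limit * count)) >= (base + 5)): true | base := 3 | ((abs(step) - (-2 * 9)) <= (count + count)): false | step := 8 | count := 3 | result 9
eval_b: count := 3 | (((7 - step) + (limit * count)) > (base + 5)): false | base := 1 | ((abs(step) - (-2 * 9)) <= (count + count)): false | step := 8 | count := 1 | result 3
9 against 3: the behavior changed.
verdict: not equivalent; witness: base=-1, step=6, limit=1


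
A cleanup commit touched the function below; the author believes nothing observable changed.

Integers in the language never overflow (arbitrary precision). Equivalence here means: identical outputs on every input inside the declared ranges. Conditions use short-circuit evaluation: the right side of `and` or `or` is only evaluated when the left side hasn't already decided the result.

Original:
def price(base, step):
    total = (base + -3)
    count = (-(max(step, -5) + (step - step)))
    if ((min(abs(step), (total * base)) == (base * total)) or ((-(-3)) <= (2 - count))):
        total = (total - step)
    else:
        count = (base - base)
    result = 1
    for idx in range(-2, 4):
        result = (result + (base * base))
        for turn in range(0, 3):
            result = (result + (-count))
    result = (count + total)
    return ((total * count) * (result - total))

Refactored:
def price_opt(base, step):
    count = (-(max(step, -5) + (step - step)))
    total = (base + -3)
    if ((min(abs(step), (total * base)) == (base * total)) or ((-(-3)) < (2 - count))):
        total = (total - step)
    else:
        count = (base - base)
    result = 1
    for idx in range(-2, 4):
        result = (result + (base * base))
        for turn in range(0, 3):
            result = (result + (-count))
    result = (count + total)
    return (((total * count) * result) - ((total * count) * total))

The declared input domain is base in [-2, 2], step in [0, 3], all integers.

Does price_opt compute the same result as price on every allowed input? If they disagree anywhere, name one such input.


These are not equivalent — on base=-2, step=1 the outputs split (-6 vs 0).
price: total becomes -5; next count becomes -1; next ((min(abs(step), (total * base)) == (base * total)) or ((-(-3)) <= (2 - count))) evaluates to true; next total becomes -6; next result becomes 1; next at idx=-2:; next result becomes 5; next at turn=0:; next result becomes 6; next at turn=1:; next result becomes 7; next at turn=2:; next result becomes 8; next at idx=-1:; next result becomes 12; next at turn=0:; next result becomes 13; next at turn=1:; next result becomes 14; next at turn=2:; next result becomes 15; next at idx=0:; next result becomes 19; next at turn=0:; next result becomes 20; next at turn=1:; next result becomes 21; next at turn=2:; next result becomes 22; next at idx=1:; next result becomes 26; next at turn=0:; next result becomes 27; next at turn=1:; next result becomes 28; next at turn=2:; next result becomes 29; next at idx=2:; next result becomes 33; next at turn=0:; next result becomes 34; next at turn=1:; next result becomes 35; next at turn=2:; next result becomes 36; next at idx=3:; next result becomes 40; next at turn=0:; next result becomes 41; next at turn=1:; next result becomes 42; next at turn=2:; next result becomes 43; next result becomes -7; next final value -6
price_opt: count becomes -1; next total becomes -5; next ((min(abs(step), (total * base)) == (base * total)) or ((-(-3)) < (2 - count))) evaluates to false; next count becomes 0; next result becomes 1; next at idx=-2:; next result becomes 5; next at turn=0:; next result becomes 5; next at turn=1:; next result becomes 5; next at turn=2:; next result becomes 5; next at idx=-1:; next result becomes 9; next at turn=0:; next result becomes 9; next at turn=1:; next result becomes 9; next at turn=2:; next result becomes 9; next at idx=0:; next result becomes 13; next at turn=0:; next result becomes 13; next at turn=1:; next result becomes 13; next at turn=2:; next result becomes 13; next at idx=1:; next result becomes 17; next at turn=0:; next result becomes 17; next at turn=1:; next result becomes 17; next at turn=2:; next result becomes 17; next at idx=2:; next result becomes 21; next at turn=0:; next result becomes 21; next at turn=1:; next result becomes 21; next at turn=2:; next result becomes 21; next at idx=3:; next result becomes 25; next at turn=0:; next result becomes 25; next at turn=1:; next result becomes 25; next at turn=2:; next result becomes 25; next result becomes -5; next final value 0
verdict: not equivalent; witness: base=-2, step=1


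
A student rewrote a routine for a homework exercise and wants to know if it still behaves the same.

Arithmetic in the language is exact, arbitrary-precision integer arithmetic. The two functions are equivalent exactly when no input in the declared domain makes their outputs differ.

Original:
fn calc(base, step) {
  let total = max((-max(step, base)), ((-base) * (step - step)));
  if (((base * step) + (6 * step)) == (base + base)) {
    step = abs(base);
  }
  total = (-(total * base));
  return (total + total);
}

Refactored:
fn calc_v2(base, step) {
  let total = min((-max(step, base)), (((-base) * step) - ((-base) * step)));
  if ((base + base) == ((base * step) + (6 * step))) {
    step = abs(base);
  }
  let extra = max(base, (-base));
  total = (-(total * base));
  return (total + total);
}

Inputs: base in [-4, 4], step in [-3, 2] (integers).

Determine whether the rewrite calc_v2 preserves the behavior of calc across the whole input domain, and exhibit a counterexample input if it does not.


These are not equivalent — on base=-4, step=-3 the outputs split (24 vs 0).
calc: total = 3; (((base * step) + (6 * step)) == (base + base)) -> false; total = 12; return 24
calc_v2: total = 0; ((base + base) == ((base * step) + (6 * step))) -> false; extra = 4; total = 0; return 0
verdict: not equivalent; witness: base=-4, step=-3


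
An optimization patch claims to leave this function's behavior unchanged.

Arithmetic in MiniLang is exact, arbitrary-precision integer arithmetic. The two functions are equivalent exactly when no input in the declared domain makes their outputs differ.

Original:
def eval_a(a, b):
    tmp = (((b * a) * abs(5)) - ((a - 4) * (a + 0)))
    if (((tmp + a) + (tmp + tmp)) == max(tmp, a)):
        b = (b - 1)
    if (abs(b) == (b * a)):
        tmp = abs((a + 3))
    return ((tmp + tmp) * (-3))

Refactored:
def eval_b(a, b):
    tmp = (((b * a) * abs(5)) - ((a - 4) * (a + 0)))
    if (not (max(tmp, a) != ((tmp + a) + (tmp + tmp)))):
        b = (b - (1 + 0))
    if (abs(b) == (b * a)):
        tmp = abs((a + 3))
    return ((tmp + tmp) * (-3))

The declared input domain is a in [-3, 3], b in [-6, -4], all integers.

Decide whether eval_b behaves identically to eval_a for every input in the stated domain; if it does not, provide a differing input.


Comparing the listings, the differences include: comparison usage differs, and arithmetic usage differs, and boolean connective usage differs, and constant usage differs.
One worked example (a=2, b=-5) — eval_a: tmp := -46 | (((tmp + a) + (tmp + tmp)) == max(tmp, a)): false | (abs(b) == (b * a)): false | result 276; eval_b: tmp := -46 | (not (max(tmp, a) != ((tmp + a) + (tmp + tmp)))): false | (abs(b) == (b * a)): false | result 276; agreement on 276.
Checked all 21 inputs in the declared domain: the outputs agree on every one.
verdict: equivalent


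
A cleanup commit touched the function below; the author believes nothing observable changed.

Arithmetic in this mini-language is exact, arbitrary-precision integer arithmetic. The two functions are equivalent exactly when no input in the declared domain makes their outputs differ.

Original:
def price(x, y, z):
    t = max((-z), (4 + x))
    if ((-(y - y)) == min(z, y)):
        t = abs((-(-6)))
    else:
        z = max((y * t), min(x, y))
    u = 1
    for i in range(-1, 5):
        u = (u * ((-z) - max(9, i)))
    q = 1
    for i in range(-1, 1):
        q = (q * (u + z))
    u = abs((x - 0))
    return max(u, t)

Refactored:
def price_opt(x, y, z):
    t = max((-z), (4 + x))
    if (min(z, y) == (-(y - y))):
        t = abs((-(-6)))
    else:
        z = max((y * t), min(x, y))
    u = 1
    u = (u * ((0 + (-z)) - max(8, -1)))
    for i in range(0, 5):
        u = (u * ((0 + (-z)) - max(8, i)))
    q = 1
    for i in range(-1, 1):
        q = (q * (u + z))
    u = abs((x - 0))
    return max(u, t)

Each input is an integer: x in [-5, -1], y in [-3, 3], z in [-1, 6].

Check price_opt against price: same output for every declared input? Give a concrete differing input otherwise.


Equivalent. The edit looks behavioral (`9` became `8`), but over these ranges it never changes the outcome.
Sweeping the whole domain (280 inputs) finds no disagreement.
One worked example (x=-2, y=-1, z=5) — price: t=2, then ((-(y - y)) == min(z, y)) is false, then z=-2, then u=1, then (i=-1), then u=-7, then (i=0), then u=49, then (i=1), then u=-343, then (i=2), then u=2401, then (i=3), then u=-16807, then (i=4), then u=117649, then q=1, then (i=-1), then q=117647, then (i=0), then q=13840816609, then u=2, then returns 2; price_opt: t=2, then (min(z, y) == (-(y - y))) is false, then z=-2, then u=1, then u=-6, then (i=0), then u=36, then (i=1), then u=-216, then (i=2), then u=1296, then (i=3), then u=-7776, then (i=4), then u=46656, then q=1, then (i=-1), then q=46654, then (i=0), then q=2176595716, then u=2, then returns 2; agreement on 2.
verdict: equivalent


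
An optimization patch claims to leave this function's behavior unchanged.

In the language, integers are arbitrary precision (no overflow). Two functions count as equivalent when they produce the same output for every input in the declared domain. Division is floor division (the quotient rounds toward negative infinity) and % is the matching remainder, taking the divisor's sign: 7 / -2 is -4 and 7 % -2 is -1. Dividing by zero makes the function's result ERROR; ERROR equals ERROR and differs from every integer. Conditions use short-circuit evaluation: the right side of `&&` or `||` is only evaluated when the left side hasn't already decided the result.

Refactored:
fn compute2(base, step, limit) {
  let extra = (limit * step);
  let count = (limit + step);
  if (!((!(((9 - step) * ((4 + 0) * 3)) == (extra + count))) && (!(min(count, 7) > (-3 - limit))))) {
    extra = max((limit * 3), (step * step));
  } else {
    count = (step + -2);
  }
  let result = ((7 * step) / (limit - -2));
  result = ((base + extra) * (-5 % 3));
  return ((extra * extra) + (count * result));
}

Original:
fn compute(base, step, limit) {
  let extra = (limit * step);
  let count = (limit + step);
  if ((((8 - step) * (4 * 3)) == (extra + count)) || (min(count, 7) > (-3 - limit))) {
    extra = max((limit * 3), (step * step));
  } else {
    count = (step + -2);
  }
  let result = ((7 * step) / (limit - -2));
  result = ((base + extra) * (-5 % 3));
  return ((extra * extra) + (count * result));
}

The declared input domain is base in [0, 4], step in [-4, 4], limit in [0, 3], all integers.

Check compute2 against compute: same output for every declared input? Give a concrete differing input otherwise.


The suspicious edit (`8` became `9`) never changes the result for any input inside the declared domain.
Spot check at base=0, step=0, limit=2 — compute: extra becomes 0; next count becomes 2; next ((((8 - step) * (4 * 3)) == (extra + count)) || (min(count, 7) > (-3 - limit))) evaluates to true; next extra becomes 6; next result becomes 0; next result becomes 6; next final value 48. compute2: extra becomes 0; next count becomes 2; next (!((!(((9 - step) * ((4 + 0) * 3)) == (extra + count))) && (!(min(count, 7) > (-3 - limit))))) evaluates to true; next extra becomes 6; next result becomes 0; next result becomes 6; next final value 48. Both give 48.
Sweeping the whole domain (180 inputs) finds no disagreement.
verdict: equivalent


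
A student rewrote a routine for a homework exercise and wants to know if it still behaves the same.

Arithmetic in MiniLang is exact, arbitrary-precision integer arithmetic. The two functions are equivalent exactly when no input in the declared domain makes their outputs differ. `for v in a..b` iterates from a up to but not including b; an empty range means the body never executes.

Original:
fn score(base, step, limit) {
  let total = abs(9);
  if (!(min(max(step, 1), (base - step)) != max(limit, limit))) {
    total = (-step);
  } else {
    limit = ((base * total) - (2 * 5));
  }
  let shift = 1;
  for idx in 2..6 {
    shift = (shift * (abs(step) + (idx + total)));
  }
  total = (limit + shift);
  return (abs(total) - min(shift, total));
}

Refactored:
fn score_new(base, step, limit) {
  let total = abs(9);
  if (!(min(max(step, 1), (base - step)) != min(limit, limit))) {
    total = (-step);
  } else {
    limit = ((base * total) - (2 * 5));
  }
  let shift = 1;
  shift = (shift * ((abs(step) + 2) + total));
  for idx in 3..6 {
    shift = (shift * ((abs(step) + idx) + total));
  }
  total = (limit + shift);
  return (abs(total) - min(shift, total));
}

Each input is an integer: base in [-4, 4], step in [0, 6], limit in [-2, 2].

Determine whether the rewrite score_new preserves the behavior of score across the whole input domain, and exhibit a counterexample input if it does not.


The one real change (`max(limit, limit)` became `min(limit, limit)`) has no effect anywhere in the declared ranges.
Tracing base=-2, step=0, limit=1: score: total=9, then (!(min(max(step, 1), (base - step)) != max(limit, limit))) is false, then limit=-28, then shift=1, then (idx=2), then shift=11, then (idx=3), then shift=132, then (idx=4), then shift=1716, then (idx=5), then shift=24024, then total=23996, then returns 0 | score_new: total=9, then (!(min(max(step, 1), (base - step)) != min(limit, limit))) is false, then limit=-28, then shift=1, then shift=11, then (idx=3), then shift=132, then (idx=4), then shift=1716, then (idx=5), then shift=24024, then total=23996, then returns 0 — matching result 0.
An exhaustive pass over the 315 declared inputs shows identical outputs.
verdict: equivalent


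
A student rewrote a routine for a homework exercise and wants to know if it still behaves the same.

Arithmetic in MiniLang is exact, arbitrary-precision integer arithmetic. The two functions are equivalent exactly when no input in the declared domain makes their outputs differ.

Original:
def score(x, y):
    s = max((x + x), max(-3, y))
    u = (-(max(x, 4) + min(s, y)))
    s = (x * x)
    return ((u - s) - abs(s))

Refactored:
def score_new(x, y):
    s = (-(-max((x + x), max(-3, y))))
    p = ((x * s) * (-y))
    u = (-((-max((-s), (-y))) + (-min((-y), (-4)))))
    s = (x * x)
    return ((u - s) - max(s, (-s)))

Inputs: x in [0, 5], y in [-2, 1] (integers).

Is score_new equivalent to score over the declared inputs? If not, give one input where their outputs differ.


Try x=5, y=-2.
score: s becomes 10; next u becomes -3; next s becomes 25; next final value -53
score_new: s becomes 10; next p becomes 100; next u becomes -2; next s becomes 25; next final value -52
-53 vs -52 — the two versions disagree here.
verdict: not equivalent; witness: x=5, y=-2


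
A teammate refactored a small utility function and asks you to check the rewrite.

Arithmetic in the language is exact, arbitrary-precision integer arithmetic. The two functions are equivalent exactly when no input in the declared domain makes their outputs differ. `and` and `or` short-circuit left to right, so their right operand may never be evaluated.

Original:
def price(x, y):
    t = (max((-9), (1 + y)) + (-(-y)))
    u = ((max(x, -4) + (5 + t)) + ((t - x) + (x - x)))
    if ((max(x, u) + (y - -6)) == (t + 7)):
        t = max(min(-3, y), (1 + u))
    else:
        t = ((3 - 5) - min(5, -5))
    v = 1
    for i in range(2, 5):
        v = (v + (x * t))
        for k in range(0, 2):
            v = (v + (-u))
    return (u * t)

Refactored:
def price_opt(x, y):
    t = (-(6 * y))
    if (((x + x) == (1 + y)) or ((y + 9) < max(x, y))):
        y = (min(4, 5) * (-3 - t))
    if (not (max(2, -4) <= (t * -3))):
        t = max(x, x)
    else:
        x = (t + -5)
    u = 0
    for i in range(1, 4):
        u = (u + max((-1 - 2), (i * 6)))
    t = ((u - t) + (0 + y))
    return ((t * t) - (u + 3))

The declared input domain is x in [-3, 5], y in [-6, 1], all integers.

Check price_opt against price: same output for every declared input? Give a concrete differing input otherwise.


These are not equivalent — on x=-3, y=-6 the outputs split (-51 vs 1050).
price: t becomes -11; next u becomes -17; next ((max(x, u) + (y - -6)) == (t + 7)) evaluates to false; next t becomes 3; next v becomes 1; next at i=2:; next v becomes -8; next at k=0:; next v becomes 9; next at k=1:; next v becomes 26; next at i=3:; next v becomes 17; next at k=0:; next v becomes 34; next at k=1:; next v becomes 51; next at i=4:; next v becomes 42; next at k=0:; next v becomes 59; next at k=1:; next v becomes 76; next final value -51
price_opt: t becomes 36; next (((x + x) == (1 + y)) or ((y + 9) < max(x, y))) evaluates to false; next (not (max(2, -4) <= (t * -3))) evaluates to true; next t becomes -3; next u becomes 0; next at i=1:; next u becomes 6; next at i=2:; next u becomes 18; next at i=3:; next u becomes 36; next t becomes 33; next final value 1050
verdict: not equivalent; witness: x=-3, y=-6


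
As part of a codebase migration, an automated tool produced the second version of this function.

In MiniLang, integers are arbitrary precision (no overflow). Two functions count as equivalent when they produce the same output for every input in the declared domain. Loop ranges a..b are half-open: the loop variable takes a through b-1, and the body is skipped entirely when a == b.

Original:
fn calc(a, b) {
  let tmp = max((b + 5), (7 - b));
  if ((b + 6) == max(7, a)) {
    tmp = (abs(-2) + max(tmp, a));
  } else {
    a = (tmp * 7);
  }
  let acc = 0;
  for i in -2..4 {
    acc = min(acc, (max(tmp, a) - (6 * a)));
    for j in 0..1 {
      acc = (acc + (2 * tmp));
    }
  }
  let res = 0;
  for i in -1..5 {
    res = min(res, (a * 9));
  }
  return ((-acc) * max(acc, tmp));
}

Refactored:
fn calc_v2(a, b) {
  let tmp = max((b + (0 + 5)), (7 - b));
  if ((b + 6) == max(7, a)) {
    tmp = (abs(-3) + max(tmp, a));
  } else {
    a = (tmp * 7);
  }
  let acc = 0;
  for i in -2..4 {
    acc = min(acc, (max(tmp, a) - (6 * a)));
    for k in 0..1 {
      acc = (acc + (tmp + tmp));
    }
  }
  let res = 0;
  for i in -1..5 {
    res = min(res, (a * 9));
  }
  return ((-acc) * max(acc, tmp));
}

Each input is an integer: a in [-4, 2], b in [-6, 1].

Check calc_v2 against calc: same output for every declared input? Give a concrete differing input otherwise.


Take a=-4, b=1.
calc: tmp=6, then ((b + 6) == max(7, a)) is true, then tmp=8, then acc=0, then (i=-2), then acc=0, then (j=0), then acc=16, then (i=-1), then acc=16, then (j=0), then acc=32, then (i=0), then acc=32, then (j=0), then acc=48, then (i=1), then acc=32, then (j=0), then acc=48, then (i=2), then acc=32, then (j=0), then acc=48, then (i=3), then acc=32, then (j=0), then acc=48, then res=0, then (i=-1), then res=-36, then (i=0), then res=-36, then (i=1), then res=-36, then (i=2), then res=-36, then (i=3), then res=-36, then (i=4), then res=-36, then returns -2304
calc_v2: tmp=6, then ((b + 6) == max(7, a)) is true, then tmp=9, then acc=0, then (i=-2), then acc=0, then (k=0), then acc=18, then (i=-1), then acc=18, then (k=0), then acc=36, then (i=0), then acc=33, then (k=0), then acc=51, then (i=1), then acc=33, then (k=0), then acc=51, then (i=2), then acc=33, then (k=0), then acc=51, then (i=3), then acc=33, then (k=0), then acc=51, then res=0, then (i=-1), then res=-36, then (i=0), then res=-36, then (i=1), then res=-36, then (i=2), then res=-36, then (i=3), then res=-36, then (i=4), then res=-36, then returns -2601
-2304 against -2601: the behavior changed.
verdict: not equivalent; witness: a=-4, b=1


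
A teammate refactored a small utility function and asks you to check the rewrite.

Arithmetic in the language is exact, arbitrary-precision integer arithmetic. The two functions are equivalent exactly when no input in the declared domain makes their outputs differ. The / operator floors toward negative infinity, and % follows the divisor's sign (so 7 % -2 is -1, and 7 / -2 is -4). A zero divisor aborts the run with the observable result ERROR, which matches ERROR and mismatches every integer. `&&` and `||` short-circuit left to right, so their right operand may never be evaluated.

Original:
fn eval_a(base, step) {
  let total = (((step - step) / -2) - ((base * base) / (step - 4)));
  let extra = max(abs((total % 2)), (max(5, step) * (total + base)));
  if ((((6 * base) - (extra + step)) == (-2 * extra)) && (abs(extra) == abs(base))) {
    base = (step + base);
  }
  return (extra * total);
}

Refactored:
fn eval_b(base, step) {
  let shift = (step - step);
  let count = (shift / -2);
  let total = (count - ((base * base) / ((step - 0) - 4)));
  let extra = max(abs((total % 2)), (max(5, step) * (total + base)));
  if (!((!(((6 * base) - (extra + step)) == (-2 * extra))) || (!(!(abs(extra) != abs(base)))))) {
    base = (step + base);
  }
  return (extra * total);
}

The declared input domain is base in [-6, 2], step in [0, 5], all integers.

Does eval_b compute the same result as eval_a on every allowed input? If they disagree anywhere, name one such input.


This is a faithful refactor — boolean connective usage differs, and constant usage differs, and comparison usage differs, and local variable names differ, and arithmetic usage differs, and statement counts differ, but the computed results match everywhere.
Spot check at base=-5, step=2 — eval_a: total := 13 | extra := 40 | ((((6 * base) - (extra + step)) == (-2 * extra)) && (abs(extra) == abs(base))): false | result 520. eval_b: shift := 0 | count := 0 | total := 13 | extra := 40 | (!((!(((6 * base) - (extra + step)) == (-2 * extra))) || (!(!(abs(extra) != abs(base)))))): false | result 520. Both give 520.
Sweeping the whole domain (54 inputs) finds no disagreement.
verdict: equivalent


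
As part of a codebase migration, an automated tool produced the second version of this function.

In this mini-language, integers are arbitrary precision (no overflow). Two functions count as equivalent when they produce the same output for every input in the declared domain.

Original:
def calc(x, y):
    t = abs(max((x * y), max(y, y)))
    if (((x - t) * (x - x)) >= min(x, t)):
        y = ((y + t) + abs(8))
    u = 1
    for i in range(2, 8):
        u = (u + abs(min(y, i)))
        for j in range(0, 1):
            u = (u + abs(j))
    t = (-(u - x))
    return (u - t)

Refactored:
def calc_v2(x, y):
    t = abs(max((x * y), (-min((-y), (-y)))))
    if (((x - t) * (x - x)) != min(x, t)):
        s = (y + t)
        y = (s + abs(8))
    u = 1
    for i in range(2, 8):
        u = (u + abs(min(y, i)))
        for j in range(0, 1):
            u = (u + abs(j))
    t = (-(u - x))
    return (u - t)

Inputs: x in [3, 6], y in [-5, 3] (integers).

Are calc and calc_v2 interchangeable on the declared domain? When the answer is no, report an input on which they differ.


Not equivalent: x=3, y=-5 separates them (59 vs 53).
calc: t=5, then (((x - t) * (x - x)) >= min(x, t)) is false, then u=1, then (i=2), then u=6, then (j=0), then u=6, then (i=3), then u=11, then (j=0), then u=11, then (i=4), then u=16, then (j=0), then u=16, then (i=5), then u=21, then (j=0), then u=21, then (i=6), then u=26, then (j=0), then u=26, then (i=7), then u=31, then (j=0), then u=31, then t=-28, then returns 59
calc_v2: t=5, then (((x - t) * (x - x)) != min(x, t)) is true, then s=0, then y=8, then u=1, then (i=2), then u=3, then (j=0), then u=3, then (i=3), then u=6, then (j=0), then u=6, then (i=4), then u=10, then (j=0), then u=10, then (i=5), then u=15, then (j=0), then u=15, then (i=6), then u=21, then (j=0), then u=21, then (i=7), then u=28, then (j=0), then u=28, then t=-25, then returns 53
verdict: not equivalent; witness: x=3, y=-5


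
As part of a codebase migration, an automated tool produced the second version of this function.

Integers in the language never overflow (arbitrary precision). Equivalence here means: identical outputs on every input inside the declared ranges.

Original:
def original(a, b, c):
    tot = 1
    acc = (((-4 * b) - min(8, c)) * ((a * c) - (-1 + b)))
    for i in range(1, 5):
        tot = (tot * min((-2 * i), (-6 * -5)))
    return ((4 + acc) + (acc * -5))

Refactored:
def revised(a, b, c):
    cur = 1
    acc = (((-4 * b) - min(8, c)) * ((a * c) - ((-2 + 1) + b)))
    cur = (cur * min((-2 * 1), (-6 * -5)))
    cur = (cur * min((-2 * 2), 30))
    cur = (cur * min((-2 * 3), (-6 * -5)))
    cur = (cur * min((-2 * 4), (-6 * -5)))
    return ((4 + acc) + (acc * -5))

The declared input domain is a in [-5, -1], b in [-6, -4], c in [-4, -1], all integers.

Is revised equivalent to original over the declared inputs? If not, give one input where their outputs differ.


Side by side, the visible changes include: min/max/abs usage differs; also loop structure differs; also statement counts differ; also local variable names differ; also constant usage differs; also arithmetic usage differs.
As a probe, take a=-4, b=-5, c=-4: original runs tot=1, then acc=528, then (i=1), then tot=-2, then (i=2), then tot=8, then (i=3), then tot=-48, then (i=4), then tot=384, then returns -2108; revised runs cur=1, then acc=528, then cur=-2, then cur=8, then cur=-48, then cur=384, then returns -2108; both end at -2108.
Sweeping the whole domain (60 inputs) finds no disagreement.
verdict: equivalent


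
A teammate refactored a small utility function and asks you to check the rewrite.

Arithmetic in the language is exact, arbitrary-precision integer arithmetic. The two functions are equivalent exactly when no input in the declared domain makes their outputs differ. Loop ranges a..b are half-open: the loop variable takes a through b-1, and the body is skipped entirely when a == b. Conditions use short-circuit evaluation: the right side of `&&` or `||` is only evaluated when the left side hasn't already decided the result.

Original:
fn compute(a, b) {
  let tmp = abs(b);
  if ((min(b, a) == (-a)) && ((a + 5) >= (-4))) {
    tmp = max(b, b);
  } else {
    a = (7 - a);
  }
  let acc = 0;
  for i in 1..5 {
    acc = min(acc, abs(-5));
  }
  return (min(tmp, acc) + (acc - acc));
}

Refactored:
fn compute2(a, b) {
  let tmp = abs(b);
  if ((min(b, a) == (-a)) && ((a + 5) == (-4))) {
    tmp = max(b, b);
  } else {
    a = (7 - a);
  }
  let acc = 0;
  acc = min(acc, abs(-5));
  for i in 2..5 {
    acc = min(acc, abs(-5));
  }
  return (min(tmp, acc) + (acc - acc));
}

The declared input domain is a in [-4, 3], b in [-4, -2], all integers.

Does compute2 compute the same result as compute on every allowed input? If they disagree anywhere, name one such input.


Evaluate both at a=2, b=-2.
compute: tmp = 2; ((min(b, a) == (-a)) && ((a + 5) >= (-4))) -> true; tmp = -2; acc = 0; [i=1]; acc = 0; [i=2]; acc = 0; [i=3]; acc = 0; [i=4]; acc = 0; return -2
compute2: tmp = 2; ((min(b, a) == (-a)) && ((a + 5) == (-4))) -> false; a = 5; acc = 0; acc = 0; [i=2]; acc = 0; [i=3]; acc = 0; [i=4]; acc = 0; return 0
-2 against 0: the behavior changed.
verdict: not equivalent; witness: a=2, b=-2


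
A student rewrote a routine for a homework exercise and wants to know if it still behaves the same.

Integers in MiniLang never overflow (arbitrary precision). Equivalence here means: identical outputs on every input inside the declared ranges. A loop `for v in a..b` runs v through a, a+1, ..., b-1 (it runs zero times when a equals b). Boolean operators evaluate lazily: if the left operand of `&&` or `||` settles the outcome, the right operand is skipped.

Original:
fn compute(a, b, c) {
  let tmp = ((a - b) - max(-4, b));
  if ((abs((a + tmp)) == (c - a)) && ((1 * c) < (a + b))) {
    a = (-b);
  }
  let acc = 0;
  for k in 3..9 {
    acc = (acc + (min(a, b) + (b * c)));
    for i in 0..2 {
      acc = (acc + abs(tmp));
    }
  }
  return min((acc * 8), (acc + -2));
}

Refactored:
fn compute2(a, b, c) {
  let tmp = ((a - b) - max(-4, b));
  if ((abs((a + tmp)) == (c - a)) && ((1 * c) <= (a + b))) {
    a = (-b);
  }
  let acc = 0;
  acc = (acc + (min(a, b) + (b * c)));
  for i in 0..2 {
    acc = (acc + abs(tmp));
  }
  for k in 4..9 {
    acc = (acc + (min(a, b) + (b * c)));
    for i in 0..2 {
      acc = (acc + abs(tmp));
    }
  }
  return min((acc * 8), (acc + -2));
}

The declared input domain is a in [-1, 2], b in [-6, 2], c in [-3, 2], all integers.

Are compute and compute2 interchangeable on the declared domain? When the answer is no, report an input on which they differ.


The suspicious edit (`((1 * c) < (a + b))` became `((1 * c) <= (a + b))`) never changes the result for any input inside the declared domain; all 216 inputs agree.
verdict: equivalent
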